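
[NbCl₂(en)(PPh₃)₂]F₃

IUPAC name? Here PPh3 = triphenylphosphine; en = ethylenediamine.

The 3 fluoride counter-ions carry a total charge of -3, so each complex ion is 3+.
Ligand charges: 2×triphenylphosphine (neutral), 2×chloro (-1 each), 1×ethylenediamine (neutral); total -2. So Nb + (-2) = 3+, giving Nb = +5.
Ligands are named alphabetically: chloro before ethylenediamine before triphenylphosphine.

dichloro(ethylenediamine)bis(triphenylphosphine)niobium(V) fluoride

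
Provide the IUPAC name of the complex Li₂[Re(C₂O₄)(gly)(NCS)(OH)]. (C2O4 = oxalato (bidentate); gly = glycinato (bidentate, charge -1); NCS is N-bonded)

The 2 lithium counter-ions carry a total charge of +2, so each complex ion is 2−.
Ligand charges: 1×oxalato (-2 each), 1×hydroxo (-1 each), 1×glycinato (-1 each), 1×isothiocyanato (-1 each); total -5. So Re + (-5) = 2−, giving Re = +3.
Ligands are named alphabetically: glycinato before hydroxo before isothiocyanato before oxalato.
The complex ion is anionic, so rhenium takes the -ate form rhenate(III).

lithium (glycinato)hydroxoisothiocyanatooxalatorhenate(III)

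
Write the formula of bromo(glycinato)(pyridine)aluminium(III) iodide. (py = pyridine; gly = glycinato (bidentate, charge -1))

[AlBr(gly)(py)]I

Ligands: 1 bromo (Br, -1), 1 pyridine (py, neutral), 1 glycinato (gly, -1). Ligand charge sum = -2.
Charge balance with iodide (-1) requires 1 complex ion per 1 iodide.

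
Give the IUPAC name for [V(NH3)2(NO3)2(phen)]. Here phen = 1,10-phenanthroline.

diamminedinitrato(1,10-phenanthroline)vanadium(II)

There is no counter-ion, so the complex is neutral overall.
Ligand charges: 2×nitrato (-1 each), 1×1,10-phenanthroline (neutral), 2×ammine (neutral); total -2. So V + (-2) = 0, giving V = +2.
Ligands are named alphabetically: ammine before nitrato before phenanthroline.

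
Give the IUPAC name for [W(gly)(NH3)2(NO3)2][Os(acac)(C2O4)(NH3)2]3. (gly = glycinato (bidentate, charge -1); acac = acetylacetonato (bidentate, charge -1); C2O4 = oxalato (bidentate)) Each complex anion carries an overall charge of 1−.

diammine(glycinato)dinitratotungsten(VI) (acetylacetonato)diammineoxalatoosmate(II)

Both ions are complex: the cation is named first with the plain metal name, the anion second with the -ate form; each ion's ligands are alphabetised independently.
The complex anion is given as 1−; its ligand charges sum to -3, so Os = +2.
With 3 anions per cation, the cation must be 3×1 = 3+.
Cation: ligand charges sum to -3; for the ion to be 3+, W = +6.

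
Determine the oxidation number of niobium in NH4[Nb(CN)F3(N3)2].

+5

1 ammonium outside the brackets (+1 each) → the complex ion is 1−.
Ligand charges: 1×CN = -1; 2×N3 = -2; 3×F = -3; sum -6.
Nb + (-6) = 1− ⇒ Nb is +5.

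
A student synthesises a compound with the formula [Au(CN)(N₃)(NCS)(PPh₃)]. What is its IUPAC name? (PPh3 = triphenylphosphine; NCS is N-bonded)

azidocyanoisothiocyanato(triphenylphosphine)gold(III)

There is no counter-ion, so the complex is neutral overall.
Ligand charges: 1×triphenylphosphine (neutral), 1×isothiocyanato (-1 each), 1×azido (-1 each), 1×cyano (-1 each); total -3. So Au + (-3) = 0, giving Au = +3.
Ligands are named alphabetically: azido before cyano before isothiocyanato before triphenylphosphine.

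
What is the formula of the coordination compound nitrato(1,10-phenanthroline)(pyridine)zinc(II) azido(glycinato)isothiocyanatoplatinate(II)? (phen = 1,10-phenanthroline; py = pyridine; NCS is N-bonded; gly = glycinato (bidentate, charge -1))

[Zn(NO3)(phen)(py)][Pt(gly)(N3)(NCS)]

Cation [Zn…]: ligand charges -1, Zn(II) ⇒ ion charge 1+.
Anion [Pt…]: ligand charges -3, Pt(II) ⇒ ion charge 1−.
One 1+ cation balances one 1− anion.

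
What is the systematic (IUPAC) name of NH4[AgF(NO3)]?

ammonium fluoronitratoargentate(I)

The 1 ammonium counter-ion carries a total charge of +1, so each complex ion is 1−.
Ligand charges: 1×nitrato (-1 each), 1×fluoro (-1 each); total -2. So Ag + (-2) = 1−, giving Ag = +1.
The complex ion is anionic, so silver takes the -ate form argentate(I).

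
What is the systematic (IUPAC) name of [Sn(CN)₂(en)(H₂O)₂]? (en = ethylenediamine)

There is no counter-ion, so the complex is neutral overall.
Ligand charges: 2×aqua (neutral), 1×ethylenediamine (neutral), 2×cyano (-1 each); total -2. So Sn + (-2) = 0, giving Sn = +2.
Ligands are named alphabetically: aqua before cyano before ethylenediamine.

diaquadicyano(ethylenediamine)tin(II)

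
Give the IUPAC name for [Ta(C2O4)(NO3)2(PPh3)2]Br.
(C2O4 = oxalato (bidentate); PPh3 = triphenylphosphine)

dinitratooxalatobis(triphenylphosphine)tantalum(V) bromide

The 1 bromide counter-ion carries a total charge of -1, so each complex ion is 1+.
Ligand charges: 2×nitrato (-1 each), 1×oxalato (-2 each), 2×triphenylphosphine (neutral); total -4. So Ta + (-4) = 1+, giving Ta = +5.
Ligands are named alphabetically: nitrato before oxalato before triphenylphosphine.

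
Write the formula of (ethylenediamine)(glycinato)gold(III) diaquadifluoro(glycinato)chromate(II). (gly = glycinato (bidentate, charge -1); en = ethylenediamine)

Cation [Au…]: ligand charges -1, Au(III) ⇒ ion charge 2+.
Anion [Cr…]: ligand charges -3, Cr(II) ⇒ ion charge 1−.
One 2+ cation requires 2 of the 1− anion.

[Au(en)(gly)][CrF2(gly)(H2O)2]2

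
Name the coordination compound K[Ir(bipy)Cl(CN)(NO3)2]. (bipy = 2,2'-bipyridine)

potassium (2,2'-bipyridine)chlorocyanodinitratoiridate(III)

The 1 potassium counter-ion carries a total charge of +1, so each complex ion is 1−.
Ligand charges: 2×nitrato (-1 each), 1×cyano (-1 each), 1×2,2'-bipyridine (neutral), 1×chloro (-1 each); total -4. So Ir + (-4) = 1−, giving Ir = +3.
The complex ion is anionic, so iridium takes the -ate form iridate(III).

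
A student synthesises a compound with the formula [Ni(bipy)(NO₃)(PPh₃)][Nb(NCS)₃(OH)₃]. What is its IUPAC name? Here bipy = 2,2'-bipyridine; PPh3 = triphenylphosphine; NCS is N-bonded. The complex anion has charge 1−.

(2,2'-bipyridine)nitrato(triphenylphosphine)nickel(II) trihydroxotriisothiocyanatoniobate(V)

Both ions are complex: the cation is named first with the plain metal name, the anion second with the -ate form; each ion's ligands are alphabetised independently.
The complex anion is given as 1−; its ligand charges sum to -6, so Nb = +5.
A 1:1 salt means the cation carries the equal and opposite charge, 1+.
Cation: ligand charges sum to -1; for the ion to be 1+, Ni = +2.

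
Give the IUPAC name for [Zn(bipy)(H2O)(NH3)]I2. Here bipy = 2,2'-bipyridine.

The 2 iodide counter-ions carry a total charge of -2, so each complex ion is 2+.
Ligand charges: 1×2,2'-bipyridine (neutral), 1×aqua (neutral), 1×ammine (neutral); total 0. So Zn + (0) = 2+, giving Zn = +2.
Ligands are named alphabetically: ammine before aqua before bipyridine.

ammineaqua(2,2'-bipyridine)zinc(II) iodide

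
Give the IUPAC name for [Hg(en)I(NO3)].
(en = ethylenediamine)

There is no counter-ion, so the complex is neutral overall.
Ligand charges: 1×iodo (-1 each), 1×nitrato (-1 each), 1×ethylenediamine (neutral); total -2. So Hg + (-2) = 0, giving Hg = +2.
Ligands are named alphabetically: ethylenediamine before iodo before nitrato.

(ethylenediamine)iodonitratomercury(II)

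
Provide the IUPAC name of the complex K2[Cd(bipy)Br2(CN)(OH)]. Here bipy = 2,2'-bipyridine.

The 2 potassium counter-ions carry a total charge of +2, so each complex ion is 2−.
Ligand charges: 1×2,2'-bipyridine (neutral), 1×cyano (-1 each), 1×hydroxo (-1 each), 2×bromo (-1 each); total -4. So Cd + (-4) = 2−, giving Cd = +2.
Ligands are named alphabetically: bipyridine before bromo before cyano before hydroxo.
The complex ion is anionic, so cadmium takes the -ate form cadmate(II).

potassium (2,2'-bipyridine)dibromocyanohydroxocadmate(II)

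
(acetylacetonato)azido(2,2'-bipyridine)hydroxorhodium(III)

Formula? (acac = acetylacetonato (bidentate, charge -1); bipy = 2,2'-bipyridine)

Ligands: 1 hydroxo (OH, -1), 1 acetylacetonato (acac, -1), 1 azido (N3, -1), 1 2,2'-bipyridine (bipy, neutral). Ligand charge sum = -3.
With Rh in oxidation state +3, the complex ion is [Rh...].

[Rh(acac)(bipy)(N3)(OH)]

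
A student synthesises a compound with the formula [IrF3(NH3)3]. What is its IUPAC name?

triamminetrifluoroiridium(III)

There is no counter-ion, so the complex is neutral overall.
Ligand charges: 3×fluoro (-1 each), 3×ammine (neutral); total -3. So Ir + (-3) = 0, giving Ir = +3.
Ligands are named alphabetically: ammine before fluoro.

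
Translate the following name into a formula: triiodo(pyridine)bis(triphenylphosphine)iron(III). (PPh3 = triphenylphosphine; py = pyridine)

[FeI3(PPh3)2(py)]

Ligands: 3 iodo (I, -1), 2 triphenylphosphine (PPh3, neutral), 1 pyridine (py, neutral). Ligand charge sum = -3.
With Fe in oxidation state +3, the complex ion is [Fe...].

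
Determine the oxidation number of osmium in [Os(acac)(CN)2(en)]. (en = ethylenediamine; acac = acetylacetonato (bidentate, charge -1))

No counter-ion: the bracketed complex is neutral.
Ligand charges: 1×en neutral; 2×CN = -2; 1×acac = -1; sum -3.
Os + (-3) = 0 ⇒ Os is +3.

+3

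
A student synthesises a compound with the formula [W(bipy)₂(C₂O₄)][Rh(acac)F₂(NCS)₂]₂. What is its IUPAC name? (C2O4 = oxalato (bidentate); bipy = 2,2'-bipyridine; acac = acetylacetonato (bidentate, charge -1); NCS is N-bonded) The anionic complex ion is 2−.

bis(2,2'-bipyridine)oxalatotungsten(VI) (acetylacetonato)difluorodiisothiocyanatorhodate(III)

Both ions are complex: the cation is named first with the plain metal name, the anion second with the -ate form; each ion's ligands are alphabetised independently.
The complex anion is given as 2−; its ligand charges sum to -5, so Rh = +3.
With 2 anions per cation, the cation must be 2×2 = 4+.
Cation: ligand charges sum to -2; for the ion to be 4+, W = +6.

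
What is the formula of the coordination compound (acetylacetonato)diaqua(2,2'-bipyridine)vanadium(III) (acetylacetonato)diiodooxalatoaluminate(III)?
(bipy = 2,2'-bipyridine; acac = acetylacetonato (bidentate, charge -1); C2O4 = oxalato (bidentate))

Cation [V…]: ligand charges -1, V(III) ⇒ ion charge 2+.
Anion [Al…]: ligand charges -5, Al(III) ⇒ ion charge 2−.

[V(acac)(bipy)(H2O)2][Al(acac)(C2O4)I2]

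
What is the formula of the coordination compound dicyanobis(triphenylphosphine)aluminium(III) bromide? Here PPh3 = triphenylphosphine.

[Al(CN)2(PPh3)2]Br

Ligands: 2 triphenylphosphine (PPh3, neutral), 2 cyano (CN, -1). Ligand charge sum = -2.
With Al in oxidation state +3, the complex ion is [Al...]^1+.
Charge balance with bromide (-1) requires 1 complex ion per 1 bromide.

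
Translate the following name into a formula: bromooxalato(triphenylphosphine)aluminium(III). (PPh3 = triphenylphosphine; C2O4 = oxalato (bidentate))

[AlBr(C2O4)(PPh3)]

Ligands: 1 triphenylphosphine (PPh3, neutral), 1 oxalato (C2O4, -2), 1 bromo (Br, -1). Ligand charge sum = -3.
With Al in oxidation state +3, the complex ion is [Al...].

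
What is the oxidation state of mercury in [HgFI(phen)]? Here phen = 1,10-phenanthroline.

No counter-ion: the bracketed complex is neutral.
Ligand charges: 1×phen neutral; 1×I = -1; 1×F = -1; sum -2.
Hg + (-2) = 0 ⇒ Hg is +2.

+2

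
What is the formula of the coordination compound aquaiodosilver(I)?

[Ag(H2O)I]

Ligands: 1 aqua (H2O, neutral), 1 iodo (I, -1). Ligand charge sum = -1.
With Ag in oxidation state +1, the complex ion is [Ag...].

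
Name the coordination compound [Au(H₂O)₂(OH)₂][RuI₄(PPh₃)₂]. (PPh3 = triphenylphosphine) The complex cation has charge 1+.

diaquadihydroxogold(III) tetraiodobis(triphenylphosphine)ruthenate(III)

Both ions are complex: the cation is named first with the plain metal name, the anion second with the -ate form; each ion's ligands are alphabetised independently.
The complex cation is given as 1+; its ligand charges sum to -2, so Au = +3.
A 1:1 salt means the anion carries the equal and opposite charge, 1−.
Anion: ligand charges sum to -4; for the ion to be 1−, Ru = +3.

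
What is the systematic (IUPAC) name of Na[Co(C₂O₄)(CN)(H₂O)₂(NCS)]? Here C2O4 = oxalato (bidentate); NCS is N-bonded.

sodium diaquacyanoisothiocyanatooxalatocobaltate(III)

The 1 sodium counter-ion carries a total charge of +1, so each complex ion is 1−.
Ligand charges: 1×oxalato (-2 each), 1×isothiocyanato (-1 each), 1×cyano (-1 each), 2×aqua (neutral); total -4. So Co + (-4) = 1−, giving Co = +3.
The complex ion is anionic, so cobalt takes the -ate form cobaltate(III).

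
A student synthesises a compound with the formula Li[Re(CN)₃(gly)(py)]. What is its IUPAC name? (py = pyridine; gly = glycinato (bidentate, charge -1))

The 1 lithium counter-ion carries a total charge of +1, so each complex ion is 1−.
Ligand charges: 1×pyridine (neutral), 1×glycinato (-1 each), 3×cyano (-1 each); total -4. So Re + (-4) = 1−, giving Re = +3.
The complex ion is anionic, so rhenium takes the -ate form rhenate(III).

lithium tricyano(glycinato)(pyridine)rhenate(III)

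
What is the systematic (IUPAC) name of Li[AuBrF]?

The 1 lithium counter-ion carries a total charge of +1, so each complex ion is 1−.
Ligand charges: 1×fluoro (-1 each), 1×bromo (-1 each); total -2. So Au + (-2) = 1−, giving Au = +1.
Ligands are named alphabetically: bromo before fluoro.
The complex ion is anionic, so gold takes the -ate form aurate(I).

lithium bromofluoroaurate(I)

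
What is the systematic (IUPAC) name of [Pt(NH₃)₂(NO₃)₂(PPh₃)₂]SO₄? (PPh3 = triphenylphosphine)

diamminedinitratobis(triphenylphosphine)platinum(IV) sulfate

The 1 sulfate counter-ion carries a total charge of -2, so each complex ion is 2+.
Ligand charges: 2×triphenylphosphine (neutral), 2×ammine (neutral), 2×nitrato (-1 each); total -2. So Pt + (-2) = 2+, giving Pt = +4.
Ligands are named alphabetically: ammine before nitrato before triphenylphosphine.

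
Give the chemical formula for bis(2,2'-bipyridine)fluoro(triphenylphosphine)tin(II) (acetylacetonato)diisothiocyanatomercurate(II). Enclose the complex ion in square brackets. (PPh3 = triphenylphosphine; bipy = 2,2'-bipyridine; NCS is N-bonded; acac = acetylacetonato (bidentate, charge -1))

Cation [Sn…]: ligand charges -1, Sn(II) ⇒ ion charge 1+.
Anion [Hg…]: ligand charges -3, Hg(II) ⇒ ion charge 1−.

[Sn(bipy)2F(PPh3)][Hg(acac)(NCS)2]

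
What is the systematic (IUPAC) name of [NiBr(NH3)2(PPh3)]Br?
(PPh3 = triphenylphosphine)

The 1 bromide counter-ion carries a total charge of -1, so each complex ion is 1+.
Ligand charges: 2×ammine (neutral), 1×bromo (-1 each), 1×triphenylphosphine (neutral); total -1. So Ni + (-1) = 1+, giving Ni = +2.
Ligands are named alphabetically: ammine before bromo before triphenylphosphine.

diamminebromo(triphenylphosphine)nickel(II) bromide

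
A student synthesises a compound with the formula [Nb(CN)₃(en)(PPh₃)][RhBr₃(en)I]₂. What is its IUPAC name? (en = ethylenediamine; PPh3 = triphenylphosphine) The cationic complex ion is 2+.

tricyano(ethylenediamine)(triphenylphosphine)niobium(V) tribromo(ethylenediamine)iodorhodate(III)

Both ions are complex: the cation is named first with the plain metal name, the anion second with the -ate form; each ion's ligands are alphabetised independently.
The complex cation is given as 2+; its ligand charges sum to -3, so Nb = +5.
With 2 anions per cation, each anion must be 2/2 = 1−.
Anion: ligand charges sum to -4; for the ion to be 1−, Rh = +3.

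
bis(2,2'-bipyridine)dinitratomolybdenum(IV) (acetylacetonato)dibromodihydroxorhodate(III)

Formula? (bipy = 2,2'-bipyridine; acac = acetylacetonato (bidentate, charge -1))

Cation [Mo…]: ligand charges -2, Mo(IV) ⇒ ion charge 2+.
Anion [Rh…]: ligand charges -5, Rh(III) ⇒ ion charge 2−.
One 2+ cation balances one 2− anion.

[Mo(bipy)2(NO3)2][Rh(acac)Br2(OH)2]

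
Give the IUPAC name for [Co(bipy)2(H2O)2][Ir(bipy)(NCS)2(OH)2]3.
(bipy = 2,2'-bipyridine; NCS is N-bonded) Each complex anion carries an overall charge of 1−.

diaquabis(2,2'-bipyridine)cobalt(III) (2,2'-bipyridine)dihydroxodiisothiocyanatoiridate(III)

The complex anion is given as 1−; its ligand charges sum to -4, so Ir = +3.
With 3 anions per cation, the cation must be 3×1 = 3+.
Cation: ligand charges sum to 0; for the ion to be 3+, Co = +3.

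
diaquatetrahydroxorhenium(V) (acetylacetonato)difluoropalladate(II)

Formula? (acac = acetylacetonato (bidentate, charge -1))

Cation [Re…]: ligand charges -4, Re(V) ⇒ ion charge 1+.
Anion [Pd…]: ligand charges -3, Pd(II) ⇒ ion charge 1−.
One 1+ cation balances one 1− anion.

[Re(H2O)2(OH)4][Pd(acac)F2]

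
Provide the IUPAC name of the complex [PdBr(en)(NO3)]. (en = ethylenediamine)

There is no counter-ion, so the complex is neutral overall.
Ligand charges: 1×ethylenediamine (neutral), 1×nitrato (-1 each), 1×bromo (-1 each); total -2. So Pd + (-2) = 0, giving Pd = +2.
Ligands are named alphabetically: bromo before ethylenediamine before nitrato.

bromo(ethylenediamine)nitratopalladium(II)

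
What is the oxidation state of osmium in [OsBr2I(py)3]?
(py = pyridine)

+3

No counter-ion: the bracketed complex is neutral.
Ligand charges: 1×I = -1; 2×Br = -2; 3×py neutral; sum -3.
Os + (-3) = 0 ⇒ Os is +3.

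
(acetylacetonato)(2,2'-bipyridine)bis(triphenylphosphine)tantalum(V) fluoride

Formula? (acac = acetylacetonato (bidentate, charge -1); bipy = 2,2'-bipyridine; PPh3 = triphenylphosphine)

Ligands: 1 acetylacetonato (acac, -1), 1 2,2'-bipyridine (bipy, neutral), 2 triphenylphosphine (PPh3, neutral). Ligand charge sum = -1.
Charge balance with fluoride (-1) requires 1 complex ion per 4 fluoride.

[Ta(acac)(bipy)(PPh3)2]F4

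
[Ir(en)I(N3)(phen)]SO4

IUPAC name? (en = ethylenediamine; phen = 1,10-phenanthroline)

azido(ethylenediamine)iodo(1,10-phenanthroline)iridium(IV) sulfate

The 1 sulfate counter-ion carries a total charge of -2, so each complex ion is 2+.
Ligand charges: 1×iodo (-1 each), 1×azido (-1 each), 1×ethylenediamine (neutral), 1×1,10-phenanthroline (neutral); total -2. So Ir + (-2) = 2+, giving Ir = +4.
Ligands are named alphabetically: azido before ethylenediamine before iodo before phenanthroline.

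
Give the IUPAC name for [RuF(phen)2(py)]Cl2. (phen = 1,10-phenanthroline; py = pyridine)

The 2 chloride counter-ions carry a total charge of -2, so each complex ion is 2+.
Ligand charges: 2×1,10-phenanthroline (neutral), 1×fluoro (-1 each), 1×pyridine (neutral); total -1. So Ru + (-1) = 2+, giving Ru = +3.
Ligands are named alphabetically: fluoro before phenanthroline before pyridine.

fluorobis(1,10-phenanthroline)(pyridine)ruthenium(III) chloride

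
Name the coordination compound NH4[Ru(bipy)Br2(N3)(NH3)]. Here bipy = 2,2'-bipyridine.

The 1 ammonium counter-ion carries a total charge of +1, so each complex ion is 1−.
Ligand charges: 1×2,2'-bipyridine (neutral), 1×ammine (neutral), 1×azido (-1 each), 2×bromo (-1 each); total -3. So Ru + (-3) = 1−, giving Ru = +2.
Ligands are named alphabetically: ammine before azido before bipyridine before bromo.
The complex ion is anionic, so ruthenium takes the -ate form ruthenate(II).

ammonium ammineazido(2,2'-bipyridine)dibromoruthenate(II)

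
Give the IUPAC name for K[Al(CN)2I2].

potassium dicyanodiiodoaluminate(III)

The 1 potassium counter-ion carries a total charge of +1, so each complex ion is 1−.
Ligand charges: 2×cyano (-1 each), 2×iodo (-1 each); total -4. So Al + (-4) = 1−, giving Al = +3.
The complex ion is anionic, so aluminium takes the -ate form aluminate(III).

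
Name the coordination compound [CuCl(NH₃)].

There is no counter-ion, so the complex is neutral overall.
Ligand charges: 1×chloro (-1 each), 1×ammine (neutral); total -1. So Cu + (-1) = 0, giving Cu = +1.
Ligands are named alphabetically: ammine before chloro.

amminechlorocopper(I)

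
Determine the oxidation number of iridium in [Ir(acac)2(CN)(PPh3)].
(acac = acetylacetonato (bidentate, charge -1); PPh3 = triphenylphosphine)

+3

No counter-ion: the bracketed complex is neutral.
Ligand charges: 2×acac = -2; 1×PPh3 neutral; 1×CN = -1; sum -3.
Ir + (-3) = 0 ⇒ Ir is +3.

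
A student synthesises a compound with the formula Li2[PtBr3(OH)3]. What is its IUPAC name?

The 2 lithium counter-ions carry a total charge of +2, so each complex ion is 2−.
Ligand charges: 3×hydroxo (-1 each), 3×bromo (-1 each); total -6. So Pt + (-6) = 2−, giving Pt = +4.
The complex ion is anionic, so platinum takes the -ate form platinate(IV).

lithium tribromotrihydroxoplatinate(IV)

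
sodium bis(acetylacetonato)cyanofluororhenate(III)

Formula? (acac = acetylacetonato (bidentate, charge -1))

Na[Re(acac)2(CN)F]

Ligands: 1 fluoro (F, -1), 1 cyano (CN, -1), 2 acetylacetonato (acac, -1). Ligand charge sum = -4.
With Re in oxidation state +3, the complex ion is [Re...]^1−.
Charge balance with sodium (+1) requires 1 complex ion per 1 sodium.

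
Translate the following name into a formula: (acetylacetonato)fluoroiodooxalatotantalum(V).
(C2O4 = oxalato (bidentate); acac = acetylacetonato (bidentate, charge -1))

[Ta(acac)(C2O4)FI]

Ligands: 1 oxalato (C2O4, -2), 1 acetylacetonato (acac, -1), 1 fluoro (F, -1), 1 iodo (I, -1). Ligand charge sum = -5.
With Ta in oxidation state +5, the complex ion is [Ta...].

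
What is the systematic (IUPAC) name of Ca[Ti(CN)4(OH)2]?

calcium tetracyanodihydroxotitanate(IV)

The 1 calcium counter-ion carries a total charge of +2, so each complex ion is 2−.
Ligand charges: 2×hydroxo (-1 each), 4×cyano (-1 each); total -6. So Ti + (-6) = 2−, giving Ti = +4.
Ligands are named alphabetically: cyano before hydroxo.
The complex ion is anionic, so titanium takes the -ate form titanate(IV).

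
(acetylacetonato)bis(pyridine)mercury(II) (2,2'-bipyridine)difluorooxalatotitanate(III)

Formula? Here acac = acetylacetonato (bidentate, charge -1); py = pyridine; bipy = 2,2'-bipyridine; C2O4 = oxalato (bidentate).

[Hg(acac)(py)2][Ti(bipy)(C2O4)F2]

Cation [Hg…]: ligand charges -1, Hg(II) ⇒ ion charge 1+.
Anion [Ti…]: ligand charges -4, Ti(III) ⇒ ion charge 1−.
One 1+ cation balances one 1− anion.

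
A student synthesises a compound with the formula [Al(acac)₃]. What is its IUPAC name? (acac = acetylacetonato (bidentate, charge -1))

tris(acetylacetonato)aluminium(III)

There is no counter-ion, so the complex is neutral overall.
Ligand charges: 3×acetylacetonato (-1 each); total -3. So Al + (-3) = 0, giving Al = +3.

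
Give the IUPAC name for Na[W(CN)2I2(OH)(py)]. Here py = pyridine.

sodium dicyanohydroxodiiodo(pyridine)tungstate(IV)

The 1 sodium counter-ion carries a total charge of +1, so each complex ion is 1−.
Ligand charges: 2×cyano (-1 each), 1×hydroxo (-1 each), 2×iodo (-1 each), 1×pyridine (neutral); total -5. So W + (-5) = 1−, giving W = +4.
The complex ion is anionic, so tungsten takes the -ate form tungstate(IV).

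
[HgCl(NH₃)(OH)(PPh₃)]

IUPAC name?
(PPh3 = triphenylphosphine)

There is no counter-ion, so the complex is neutral overall.
Ligand charges: 1×triphenylphosphine (neutral), 1×hydroxo (-1 each), 1×ammine (neutral), 1×chloro (-1 each); total -2. So Hg + (-2) = 0, giving Hg = +2.
Ligands are named alphabetically: ammine before chloro before hydroxo before triphenylphosphine.

amminechlorohydroxo(triphenylphosphine)mercury(II)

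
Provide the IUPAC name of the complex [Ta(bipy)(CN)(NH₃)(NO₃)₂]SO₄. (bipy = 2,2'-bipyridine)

The 1 sulfate counter-ion carries a total charge of -2, so each complex ion is 2+.
Ligand charges: 2×nitrato (-1 each), 1×ammine (neutral), 1×cyano (-1 each), 1×2,2'-bipyridine (neutral); total -3. So Ta + (-3) = 2+, giving Ta = +5.
Ligands are named alphabetically: ammine before bipyridine before cyano before nitrato.

ammine(2,2'-bipyridine)cyanodinitratotantalum(V) sulfate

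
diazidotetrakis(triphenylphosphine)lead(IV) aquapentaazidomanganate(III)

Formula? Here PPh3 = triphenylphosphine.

[Pb(N3)2(PPh3)4][Mn(H2O)(N3)5]

Cation [Pb…]: ligand charges -2, Pb(IV) ⇒ ion charge 2+.
Anion [Mn…]: ligand charges -5, Mn(III) ⇒ ion charge 2−.
One 2+ cation balances one 2− anion.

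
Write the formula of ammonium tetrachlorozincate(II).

Ligands: 4 chloro (Cl, -1). Ligand charge sum = -4.
Charge balance with ammonium (+1) requires 1 complex ion per 2 ammonium.

(NH4)2[ZnCl4]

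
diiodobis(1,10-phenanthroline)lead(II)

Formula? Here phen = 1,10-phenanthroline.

[PbI2(phen)2]

Ligands: 2 1,10-phenanthroline (phen, neutral), 2 iodo (I, -1). Ligand charge sum = -2.
With Pb in oxidation state +2, the complex ion is [Pb...].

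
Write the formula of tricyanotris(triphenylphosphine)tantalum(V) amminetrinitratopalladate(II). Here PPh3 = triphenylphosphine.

[Ta(CN)3(PPh3)3][Pd(NH3)(NO3)3]2

Cation [Ta…]: ligand charges -3, Ta(V) ⇒ ion charge 2+.
Anion [Pd…]: ligand charges -3, Pd(II) ⇒ ion charge 1−.
One 2+ cation requires 2 of the 1− anion.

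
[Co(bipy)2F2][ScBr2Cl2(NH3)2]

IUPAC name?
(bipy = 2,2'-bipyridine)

Scandium is always +3 in its complexes; the anion's ligand charges sum to -4, so the complex anion is 1−.
A 1:1 salt means the cation carries the equal and opposite charge, 1+.
Cation: ligand charges sum to -2; for the ion to be 1+, Co = +3.

bis(2,2'-bipyridine)difluorocobalt(III) diamminedibromodichloroscandate(III)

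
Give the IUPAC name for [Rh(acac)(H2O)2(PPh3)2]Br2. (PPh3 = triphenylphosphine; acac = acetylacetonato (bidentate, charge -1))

(acetylacetonato)diaquabis(triphenylphosphine)rhodium(III) bromide

The 2 bromide counter-ions carry a total charge of -2, so each complex ion is 2+.
Ligand charges: 2×aqua (neutral), 2×triphenylphosphine (neutral), 1×acetylacetonato (-1 each); total -1. So Rh + (-1) = 2+, giving Rh = +3.
Ligands are named alphabetically: acetylacetonato before aqua before triphenylphosphine.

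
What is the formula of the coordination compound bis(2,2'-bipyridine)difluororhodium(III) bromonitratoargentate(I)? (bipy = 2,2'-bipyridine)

Cation [Rh…]: ligand charges -2, Rh(III) ⇒ ion charge 1+.
Anion [Ag…]: ligand charges -2, Ag(I) ⇒ ion charge 1−.
One 1+ cation balances one 1− anion.

[Rh(bipy)2F2][AgBr(NO3)]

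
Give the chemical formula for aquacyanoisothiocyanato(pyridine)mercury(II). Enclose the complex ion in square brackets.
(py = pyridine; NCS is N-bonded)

[Hg(CN)(H2O)(NCS)(py)]

Ligands: 1 cyano (CN, -1), 1 aqua (H2O, neutral), 1 pyridine (py, neutral), 1 isothiocyanato (NCS, -1). Ligand charge sum = -2.
With Hg in oxidation state +2, the complex ion is [Hg...].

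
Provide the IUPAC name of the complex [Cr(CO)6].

There is no counter-ion, so the complex is neutral overall.
Ligand charges: 6×carbonyl (neutral); total 0. So Cr + (0) = 0, giving Cr = 0.

hexacarbonylchromium(0)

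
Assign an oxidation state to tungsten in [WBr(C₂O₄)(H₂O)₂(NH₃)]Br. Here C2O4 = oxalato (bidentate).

+4

1 bromide outside the brackets (-1 each) → the complex ion is 1+.
Ligand charges: 1×Br = -1; 1×C2O4 = -2; 2×H2O neutral; 1×NH3 neutral; sum -3.
W + (-3) = 1+ ⇒ W is +4.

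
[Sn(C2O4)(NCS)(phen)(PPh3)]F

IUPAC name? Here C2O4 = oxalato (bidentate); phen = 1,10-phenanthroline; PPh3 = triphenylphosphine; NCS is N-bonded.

isothiocyanatooxalato(1,10-phenanthroline)(triphenylphosphine)tin(IV) fluoride

The 1 fluoride counter-ion carries a total charge of -1, so each complex ion is 1+.
Ligand charges: 1×oxalato (-2 each), 1×1,10-phenanthroline (neutral), 1×triphenylphosphine (neutral), 1×isothiocyanato (-1 each); total -3. So Sn + (-3) = 1+, giving Sn = +4.
Ligands are named alphabetically: isothiocyanato before oxalato before phenanthroline before triphenylphosphine.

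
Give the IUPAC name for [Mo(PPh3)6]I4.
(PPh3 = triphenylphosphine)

The 4 iodide counter-ions carry a total charge of -4, so each complex ion is 4+.
Ligand charges: 6×triphenylphosphine (neutral); total 0. So Mo + (0) = 4+, giving Mo = +4.

hexakis(triphenylphosphine)molybdenum(IV) iodide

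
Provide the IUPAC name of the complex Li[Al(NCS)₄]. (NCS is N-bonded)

The 1 lithium counter-ion carries a total charge of +1, so each complex ion is 1−.
Ligand charges: 4×isothiocyanato (-1 each); total -4. So Al + (-4) = 1−, giving Al = +3.
The complex ion is anionic, so aluminium takes the -ate form aluminate(III).

lithium tetraisothiocyanatoaluminate(III)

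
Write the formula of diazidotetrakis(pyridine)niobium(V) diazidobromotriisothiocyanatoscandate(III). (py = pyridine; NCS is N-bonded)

Cation [Nb…]: ligand charges -2, Nb(V) ⇒ ion charge 3+.
Anion [Sc…]: ligand charges -6, Sc(III) ⇒ ion charge 3−.
One 3+ cation balances one 3− anion.

[Nb(N3)2(py)4][ScBr(N3)2(NCS)3]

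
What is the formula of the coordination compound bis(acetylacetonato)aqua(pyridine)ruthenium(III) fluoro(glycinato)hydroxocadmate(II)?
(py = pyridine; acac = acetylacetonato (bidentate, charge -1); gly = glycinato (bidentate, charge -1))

[Ru(acac)2(H2O)(py)][CdF(gly)(OH)]

Cation [Ru…]: ligand charges -2, Ru(III) ⇒ ion charge 1+.
Anion [Cd…]: ligand charges -3, Cd(II) ⇒ ion charge 1−.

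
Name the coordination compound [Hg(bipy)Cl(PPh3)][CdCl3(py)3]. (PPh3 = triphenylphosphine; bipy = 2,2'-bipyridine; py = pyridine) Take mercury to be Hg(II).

Hg is given as +2; the cation's ligand charges sum to -1, so the complex cation is 1+.
A 1:1 salt means the anion carries the equal and opposite charge, 1−.
Anion: ligand charges sum to -3; for the ion to be 1−, Cd = +2.

(2,2'-bipyridine)chloro(triphenylphosphine)mercury(II) trichlorotris(pyridine)cadmate(II)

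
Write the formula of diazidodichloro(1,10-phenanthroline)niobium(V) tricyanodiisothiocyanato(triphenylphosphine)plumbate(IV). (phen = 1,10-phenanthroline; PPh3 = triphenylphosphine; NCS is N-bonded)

Cation [Nb…]: ligand charges -4, Nb(V) ⇒ ion charge 1+.
Anion [Pb…]: ligand charges -5, Pb(IV) ⇒ ion charge 1−.
One 1+ cation balances one 1− anion.

[NbCl2(N3)2(phen)][Pb(CN)3(NCS)2(PPh3)]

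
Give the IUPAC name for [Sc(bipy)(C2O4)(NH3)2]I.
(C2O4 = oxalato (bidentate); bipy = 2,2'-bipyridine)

diammine(2,2'-bipyridine)oxalatoscandium(III) iodide

The 1 iodide counter-ion carries a total charge of -1, so each complex ion is 1+.
Ligand charges: 2×ammine (neutral), 1×oxalato (-2 each), 1×2,2'-bipyridine (neutral); total -2. So Sc + (-2) = 1+, giving Sc = +3.
Ligands are named alphabetically: ammine before bipyridine before oxalato.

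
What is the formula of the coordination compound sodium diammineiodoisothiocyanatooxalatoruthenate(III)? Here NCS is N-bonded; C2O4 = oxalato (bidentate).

Na[Ru(C2O4)I(NCS)(NH3)2]

Ligands: 1 isothiocyanato (NCS, -1), 2 ammine (NH3, neutral), 1 oxalato (C2O4, -2), 1 iodo (I, -1). Ligand charge sum = -4.
With Ru in oxidation state +3, the complex ion is [Ru...]^1−.
Charge balance with sodium (+1) requires 1 complex ion per 1 sodium.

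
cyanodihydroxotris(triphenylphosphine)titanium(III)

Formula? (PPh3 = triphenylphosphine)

[Ti(CN)(OH)2(PPh3)3]

Ligands: 2 hydroxo (OH, -1), 1 cyano (CN, -1), 3 triphenylphosphine (PPh3, neutral). Ligand charge sum = -3.
With Ti in oxidation state +3, the complex ion is [Ti...].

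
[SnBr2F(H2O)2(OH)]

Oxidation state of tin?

No counter-ion: the bracketed complex is neutral.
Ligand charges: 2×Br = -2; 1×F = -1; 2×H2O neutral; 1×OH = -1; sum -4.
Sn + (-4) = 0 ⇒ Sn is +4.

+4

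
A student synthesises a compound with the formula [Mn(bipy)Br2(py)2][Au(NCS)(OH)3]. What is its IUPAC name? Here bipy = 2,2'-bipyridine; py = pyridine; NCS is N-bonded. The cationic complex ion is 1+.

(2,2'-bipyridine)dibromobis(pyridine)manganese(III) trihydroxoisothiocyanatoaurate(III)

The complex cation is given as 1+; its ligand charges sum to -2, so Mn = +3.
A 1:1 salt means the anion carries the equal and opposite charge, 1−.
Anion: ligand charges sum to -4; for the ion to be 1−, Au = +3.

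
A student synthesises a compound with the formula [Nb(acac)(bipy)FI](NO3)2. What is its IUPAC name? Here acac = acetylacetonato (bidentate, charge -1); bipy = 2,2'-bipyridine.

(acetylacetonato)(2,2'-bipyridine)fluoroiodoniobium(V) nitrate

The 2 nitrate counter-ions carry a total charge of -2, so each complex ion is 2+.
Ligand charges: 1×iodo (-1 each), 1×acetylacetonato (-1 each), 1×fluoro (-1 each), 1×2,2'-bipyridine (neutral); total -3. So Nb + (-3) = 2+, giving Nb = +5.
Ligands are named alphabetically: acetylacetonato before bipyridine before fluoro before iodo.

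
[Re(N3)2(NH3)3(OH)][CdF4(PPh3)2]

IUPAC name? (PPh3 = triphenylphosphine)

triamminediazidohydroxorhenium(V) tetrafluorobis(triphenylphosphine)cadmate(II)

Both ions are complex: the cation is named first with the plain metal name, the anion second with the -ate form; each ion's ligands are alphabetised independently.
Cadmium is always +2 in its complexes; the anion's ligand charges sum to -4, so the complex anion is 2−.
A 1:1 salt means the cation carries the equal and opposite charge, 2+.
Cation: ligand charges sum to -3; for the ion to be 2+, Re = +5.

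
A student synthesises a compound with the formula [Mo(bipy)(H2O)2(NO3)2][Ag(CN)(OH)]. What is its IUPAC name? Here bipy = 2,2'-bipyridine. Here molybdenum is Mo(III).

diaqua(2,2'-bipyridine)dinitratomolybdenum(III) cyanohydroxoargentate(I)

Both ions are complex: the cation is named first with the plain metal name, the anion second with the -ate form; each ion's ligands are alphabetised independently.
Mo is given as +3; the cation's ligand charges sum to -2, so the complex cation is 1+.
A 1:1 salt means the anion carries the equal and opposite charge, 1−.
Anion: ligand charges sum to -2; for the ion to be 1−, Ag = +1.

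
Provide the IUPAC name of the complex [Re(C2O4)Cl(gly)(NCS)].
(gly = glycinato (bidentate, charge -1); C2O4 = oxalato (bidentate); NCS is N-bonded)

chloro(glycinato)isothiocyanatooxalatorhenium(V)

There is no counter-ion, so the complex is neutral overall.
Ligand charges: 1×chloro (-1 each), 1×glycinato (-1 each), 1×oxalato (-2 each), 1×isothiocyanato (-1 each); total -5. So Re + (-5) = 0, giving Re = +5.
Ligands are named alphabetically: chloro before glycinato before isothiocyanato before oxalato.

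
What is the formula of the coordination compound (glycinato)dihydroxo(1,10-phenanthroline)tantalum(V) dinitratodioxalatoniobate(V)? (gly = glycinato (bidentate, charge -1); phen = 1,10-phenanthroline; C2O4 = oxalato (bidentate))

[Ta(gly)(OH)2(phen)][Nb(C2O4)2(NO3)2]2

Cation [Ta…]: ligand charges -3, Ta(V) ⇒ ion charge 2+.
Anion [Nb…]: ligand charges -6, Nb(V) ⇒ ion charge 1−.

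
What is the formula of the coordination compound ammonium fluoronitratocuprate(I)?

Ligands: 1 fluoro (F, -1), 1 nitrato (NO3, -1). Ligand charge sum = -2.
Charge balance with ammonium (+1) requires 1 complex ion per 1 ammonium.

NH4[CuF(NO3)]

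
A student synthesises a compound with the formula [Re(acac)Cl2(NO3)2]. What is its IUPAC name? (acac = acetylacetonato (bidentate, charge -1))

(acetylacetonato)dichlorodinitratorhenium(V)

There is no counter-ion, so the complex is neutral overall.
Ligand charges: 1×acetylacetonato (-1 each), 2×nitrato (-1 each), 2×chloro (-1 each); total -5. So Re + (-5) = 0, giving Re = +5.
Ligands are named alphabetically: acetylacetonato before chloro before nitrato.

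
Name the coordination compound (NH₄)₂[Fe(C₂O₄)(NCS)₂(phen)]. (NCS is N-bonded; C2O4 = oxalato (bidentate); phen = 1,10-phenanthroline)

ammonium diisothiocyanatooxalato(1,10-phenanthroline)ferrate(II)

The 2 ammonium counter-ions carry a total charge of +2, so each complex ion is 2−.
Ligand charges: 2×isothiocyanato (-1 each), 1×oxalato (-2 each), 1×1,10-phenanthroline (neutral); total -4. So Fe + (-4) = 2−, giving Fe = +2.
Ligands are named alphabetically: isothiocyanato before oxalato before phenanthroline.
The complex ion is anionic, so iron takes the -ate form ferrate(II).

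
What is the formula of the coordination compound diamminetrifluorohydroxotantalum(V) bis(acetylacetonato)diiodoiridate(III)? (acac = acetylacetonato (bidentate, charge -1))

[TaF3(NH3)2(OH)][Ir(acac)2I2]

Cation [Ta…]: ligand charges -4, Ta(V) ⇒ ion charge 1+.
Anion [Ir…]: ligand charges -4, Ir(III) ⇒ ion charge 1−.
One 1+ cation balances one 1− anion.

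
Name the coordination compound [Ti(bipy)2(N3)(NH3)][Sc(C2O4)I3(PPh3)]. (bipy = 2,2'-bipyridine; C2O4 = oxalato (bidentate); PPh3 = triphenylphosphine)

Both ions are complex: the cation is named first with the plain metal name, the anion second with the -ate form; each ion's ligands are alphabetised independently.
Scandium is always +3 in its complexes; the anion's ligand charges sum to -5, so the complex anion is 2−.
A 1:1 salt means the cation carries the equal and opposite charge, 2+.
Cation: ligand charges sum to -1; for the ion to be 2+, Ti = +3.

ammineazidobis(2,2'-bipyridine)titanium(III) triiodooxalato(triphenylphosphine)scandate(III)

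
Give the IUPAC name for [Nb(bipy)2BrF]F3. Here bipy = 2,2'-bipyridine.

bis(2,2'-bipyridine)bromofluoroniobium(V) fluoride

The 3 fluoride counter-ions carry a total charge of -3, so each complex ion is 3+.
Ligand charges: 1×fluoro (-1 each), 2×2,2'-bipyridine (neutral), 1×bromo (-1 each); total -2. So Nb + (-2) = 3+, giving Nb = +5.
Ligands are named alphabetically: bipyridine before bromo before fluoro.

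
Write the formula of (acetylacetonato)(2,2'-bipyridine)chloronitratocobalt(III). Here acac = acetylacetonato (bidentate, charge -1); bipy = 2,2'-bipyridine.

[Co(acac)(bipy)Cl(NO3)]

Ligands: 1 acetylacetonato (acac, -1), 1 chloro (Cl, -1), 1 2,2'-bipyridine (bipy, neutral), 1 nitrato (NO3, -1). Ligand charge sum = -3.
With Co in oxidation state +3, the complex ion is [Co...].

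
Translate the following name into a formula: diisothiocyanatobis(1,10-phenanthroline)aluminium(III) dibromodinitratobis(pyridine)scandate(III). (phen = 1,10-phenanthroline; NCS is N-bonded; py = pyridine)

[Al(NCS)2(phen)2][ScBr2(NO3)2(py)2]

Cation [Al…]: ligand charges -2, Al(III) ⇒ ion charge 1+.
Anion [Sc…]: ligand charges -4, Sc(III) ⇒ ion charge 1−.
One 1+ cation balances one 1− anion.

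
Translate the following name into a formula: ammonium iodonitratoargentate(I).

Ligands: 1 iodo (I, -1), 1 nitrato (NO3, -1). Ligand charge sum = -2.
With Ag in oxidation state +1, the complex ion is [Ag...]^1−.
Charge balance with ammonium (+1) requires 1 complex ion per 1 ammonium.

NH4[AgI(NO3)]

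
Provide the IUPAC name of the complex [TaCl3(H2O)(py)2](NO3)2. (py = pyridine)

The 2 nitrate counter-ions carry a total charge of -2, so each complex ion is 2+.
Ligand charges: 2×pyridine (neutral), 3×chloro (-1 each), 1×aqua (neutral); total -3. So Ta + (-3) = 2+, giving Ta = +5.
Ligands are named alphabetically: aqua before chloro before pyridine.

aquatrichlorobis(pyridine)tantalum(V) nitrate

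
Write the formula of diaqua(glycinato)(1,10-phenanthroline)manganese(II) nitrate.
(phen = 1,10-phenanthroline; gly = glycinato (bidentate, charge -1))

Ligands: 2 aqua (H2O, neutral), 1 1,10-phenanthroline (phen, neutral), 1 glycinato (gly, -1). Ligand charge sum = -1.
With Mn in oxidation state +2, the complex ion is [Mn...]^1+.
Charge balance with nitrate (-1) requires 1 complex ion per 1 nitrate.

[Mn(gly)(H2O)2(phen)]NO3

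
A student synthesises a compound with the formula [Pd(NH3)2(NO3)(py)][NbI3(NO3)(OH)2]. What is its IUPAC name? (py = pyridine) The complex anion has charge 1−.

diamminenitrato(pyridine)palladium(II) dihydroxotriiodonitratoniobate(V)

Both ions are complex: the cation is named first with the plain metal name, the anion second with the -ate form; each ion's ligands are alphabetised independently.
The complex anion is given as 1−; its ligand charges sum to -6, so Nb = +5.
A 1:1 salt means the cation carries the equal and opposite charge, 1+.
Cation: ligand charges sum to -1; for the ion to be 1+, Pd = +2.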